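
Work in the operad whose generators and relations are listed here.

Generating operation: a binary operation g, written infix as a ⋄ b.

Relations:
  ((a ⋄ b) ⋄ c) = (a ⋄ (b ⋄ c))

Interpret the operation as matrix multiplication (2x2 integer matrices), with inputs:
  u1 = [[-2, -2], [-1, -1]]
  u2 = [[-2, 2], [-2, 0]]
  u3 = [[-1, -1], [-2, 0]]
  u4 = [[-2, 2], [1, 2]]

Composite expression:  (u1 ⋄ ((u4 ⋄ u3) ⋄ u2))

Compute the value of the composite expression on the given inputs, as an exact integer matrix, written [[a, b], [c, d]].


[[-24, 28], [-12, 14]]

(u4 ⋄ u3) = [[-2, 2], [-5, -1]]
((u4 ⋄ u3) ⋄ u2) = [[0, -4], [12, -10]]
(u1 ⋄ ((u4 ⋄ u3) ⋄ u2)) = [[-24, 28], [-12, 14]]


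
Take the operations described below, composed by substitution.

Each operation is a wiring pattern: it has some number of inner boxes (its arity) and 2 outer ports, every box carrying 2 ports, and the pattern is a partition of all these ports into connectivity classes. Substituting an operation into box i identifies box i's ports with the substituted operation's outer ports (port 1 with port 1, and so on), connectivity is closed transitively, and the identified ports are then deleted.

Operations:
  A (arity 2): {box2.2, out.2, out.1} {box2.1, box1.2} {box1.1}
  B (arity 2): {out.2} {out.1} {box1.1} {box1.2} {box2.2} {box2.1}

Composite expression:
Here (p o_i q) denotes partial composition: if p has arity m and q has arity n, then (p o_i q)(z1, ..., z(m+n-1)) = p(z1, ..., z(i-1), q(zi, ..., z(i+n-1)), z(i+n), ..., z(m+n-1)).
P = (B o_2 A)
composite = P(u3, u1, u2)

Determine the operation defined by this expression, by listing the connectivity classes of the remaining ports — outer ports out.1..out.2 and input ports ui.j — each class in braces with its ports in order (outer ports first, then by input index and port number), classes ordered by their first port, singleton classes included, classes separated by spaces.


{out.1} {out.2} {u1.1} {u1.2, u2.1} {u2.2} {u3.1} {u3.2}

Substituting into B glues patterns; closure does the rest.
after A, the pattern on (u1, u2) reads {out.1, out.2, u2.2} {u1.1} {u1.2, u2.1} (out.j = its outer ports)
after B, the pattern on (u3, u1, u2) reads {out.1} {out.2} {u1.1} {u1.2, u2.1} {u2.2} {u3.1} {u3.2} (out.j = its outer ports)


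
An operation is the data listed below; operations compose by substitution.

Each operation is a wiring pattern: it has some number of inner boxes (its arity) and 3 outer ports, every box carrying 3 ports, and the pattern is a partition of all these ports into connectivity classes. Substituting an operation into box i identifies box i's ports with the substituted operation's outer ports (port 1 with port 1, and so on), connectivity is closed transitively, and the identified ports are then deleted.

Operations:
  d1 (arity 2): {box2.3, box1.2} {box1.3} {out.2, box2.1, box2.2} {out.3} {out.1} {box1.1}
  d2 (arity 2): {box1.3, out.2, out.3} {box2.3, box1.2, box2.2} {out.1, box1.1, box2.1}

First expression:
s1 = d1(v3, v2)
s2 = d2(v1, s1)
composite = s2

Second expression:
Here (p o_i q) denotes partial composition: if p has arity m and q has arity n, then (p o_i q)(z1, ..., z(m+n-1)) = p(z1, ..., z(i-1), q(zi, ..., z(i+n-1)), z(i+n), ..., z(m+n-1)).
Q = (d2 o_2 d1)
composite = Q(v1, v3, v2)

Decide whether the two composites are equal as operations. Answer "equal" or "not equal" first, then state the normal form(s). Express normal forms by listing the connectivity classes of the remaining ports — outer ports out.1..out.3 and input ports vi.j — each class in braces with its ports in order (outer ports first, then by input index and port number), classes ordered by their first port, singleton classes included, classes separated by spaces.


The first composite normalizes to {out.1, v1.1} {out.2, out.3, v1.3} {v1.2, v2.1, v2.2} {v2.3, v3.2} {v3.1} {v3.3}
The second composite normalizes to {out.1, v1.1} {out.2, out.3, v1.3} {v1.2, v2.1, v2.2} {v2.3, v3.2} {v3.1} {v3.3}
Both agree, so they are equal.

equal; the common form is {out.1, v1.1} {out.2, out.3, v1.3} {v1.2, v2.1, v2.2} {v2.3, v3.2} {v3.1} {v3.3}


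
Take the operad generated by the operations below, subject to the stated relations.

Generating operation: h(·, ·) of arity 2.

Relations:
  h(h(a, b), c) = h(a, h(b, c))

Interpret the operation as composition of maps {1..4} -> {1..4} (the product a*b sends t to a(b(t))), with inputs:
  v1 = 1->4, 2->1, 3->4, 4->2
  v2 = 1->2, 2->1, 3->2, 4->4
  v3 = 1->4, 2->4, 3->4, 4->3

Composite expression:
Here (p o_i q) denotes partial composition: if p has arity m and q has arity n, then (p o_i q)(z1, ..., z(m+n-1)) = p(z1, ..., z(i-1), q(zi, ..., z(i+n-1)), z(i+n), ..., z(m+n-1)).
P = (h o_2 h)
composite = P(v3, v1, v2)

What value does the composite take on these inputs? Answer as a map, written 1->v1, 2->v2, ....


1->4, 2->3, 3->4, 4->4

h(v1, v2) = 1->1, 2->4, 3->1, 4->2
h(v3, h(v1, v2)) = 1->4, 2->3, 3->4, 4->4


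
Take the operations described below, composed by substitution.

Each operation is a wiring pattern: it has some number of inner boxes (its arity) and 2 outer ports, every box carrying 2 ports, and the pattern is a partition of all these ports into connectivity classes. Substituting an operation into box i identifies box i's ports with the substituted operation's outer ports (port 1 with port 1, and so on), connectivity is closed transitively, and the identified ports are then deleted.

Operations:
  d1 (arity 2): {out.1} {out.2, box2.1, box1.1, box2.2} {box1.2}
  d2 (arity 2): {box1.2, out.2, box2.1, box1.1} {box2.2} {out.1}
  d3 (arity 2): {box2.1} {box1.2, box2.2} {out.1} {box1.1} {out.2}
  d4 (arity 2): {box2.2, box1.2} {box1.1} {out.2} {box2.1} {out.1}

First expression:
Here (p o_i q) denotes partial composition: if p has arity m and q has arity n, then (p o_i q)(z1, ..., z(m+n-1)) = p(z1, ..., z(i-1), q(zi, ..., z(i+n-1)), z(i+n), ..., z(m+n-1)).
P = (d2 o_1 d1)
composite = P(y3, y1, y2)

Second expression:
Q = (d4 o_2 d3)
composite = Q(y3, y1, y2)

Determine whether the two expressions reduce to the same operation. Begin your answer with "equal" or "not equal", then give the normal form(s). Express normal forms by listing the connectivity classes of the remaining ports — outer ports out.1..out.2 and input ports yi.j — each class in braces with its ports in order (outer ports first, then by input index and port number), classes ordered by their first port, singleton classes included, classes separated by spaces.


Normal form of the first expression: {out.1} {out.2, y1.1, y1.2, y2.1, y3.1} {y2.2} {y3.2}
Normal form of the second expression: {out.1} {out.2} {y1.1} {y1.2, y2.2} {y2.1} {y3.1} {y3.2}
Distinct normal forms: not equal.

not equal — first {out.1} {out.2, y1.1, y1.2, y2.1, y3.1} {y2.2} {y3.2}, second {out.1} {out.2} {y1.1} {y1.2, y2.2} {y2.1} {y3.1} {y3.2}


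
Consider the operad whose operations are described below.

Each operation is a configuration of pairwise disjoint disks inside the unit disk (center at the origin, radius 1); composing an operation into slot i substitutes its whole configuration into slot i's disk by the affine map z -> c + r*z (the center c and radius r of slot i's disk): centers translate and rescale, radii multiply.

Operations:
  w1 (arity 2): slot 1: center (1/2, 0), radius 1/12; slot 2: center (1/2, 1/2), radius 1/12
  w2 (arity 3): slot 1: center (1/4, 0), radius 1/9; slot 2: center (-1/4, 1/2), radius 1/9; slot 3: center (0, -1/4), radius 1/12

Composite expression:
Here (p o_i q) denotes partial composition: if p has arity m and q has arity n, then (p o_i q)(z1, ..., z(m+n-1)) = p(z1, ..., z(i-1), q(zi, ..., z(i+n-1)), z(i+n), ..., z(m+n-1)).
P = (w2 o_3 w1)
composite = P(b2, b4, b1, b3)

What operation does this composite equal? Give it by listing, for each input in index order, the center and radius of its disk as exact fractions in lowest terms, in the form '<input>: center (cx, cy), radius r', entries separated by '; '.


Each b-disk chains the slot maps above it in w2; radii multiply.
b2 passes through 1 substitution, ending at center (1/4, 0), radius 1/9
b4 passes through 1 substitution, ending at center (-1/4, 1/2), radius 1/9
b1 passes through 2 substitutions, ending at center (1/24, -1/4), radius 1/144
b3 passes through 2 substitutions, ending at center (1/24, -5/24), radius 1/144

b1: center (1/24, -1/4), radius 1/144; b2: center (1/4, 0), radius 1/9; b3: center (1/24, -5/24), radius 1/144; b4: center (-1/4, 1/2), radius 1/9


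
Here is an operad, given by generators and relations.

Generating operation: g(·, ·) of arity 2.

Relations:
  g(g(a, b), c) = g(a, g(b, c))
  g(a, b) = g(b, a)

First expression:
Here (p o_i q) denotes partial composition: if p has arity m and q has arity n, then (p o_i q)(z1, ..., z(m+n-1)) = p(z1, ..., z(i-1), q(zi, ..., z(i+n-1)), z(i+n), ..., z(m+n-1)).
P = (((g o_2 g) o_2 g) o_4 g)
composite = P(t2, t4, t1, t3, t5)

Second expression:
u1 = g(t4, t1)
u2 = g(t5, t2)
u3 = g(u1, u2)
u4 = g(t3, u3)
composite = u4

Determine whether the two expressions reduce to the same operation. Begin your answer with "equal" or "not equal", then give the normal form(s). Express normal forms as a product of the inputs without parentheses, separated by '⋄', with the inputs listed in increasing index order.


equal; the common form is t1 ⋄ t2 ⋄ t3 ⋄ t4 ⋄ t5

Reducing the first expression gives t1 ⋄ t2 ⋄ t3 ⋄ t4 ⋄ t5
Reducing the second expression gives t1 ⋄ t2 ⋄ t3 ⋄ t4 ⋄ t5
The normal forms match — equal.


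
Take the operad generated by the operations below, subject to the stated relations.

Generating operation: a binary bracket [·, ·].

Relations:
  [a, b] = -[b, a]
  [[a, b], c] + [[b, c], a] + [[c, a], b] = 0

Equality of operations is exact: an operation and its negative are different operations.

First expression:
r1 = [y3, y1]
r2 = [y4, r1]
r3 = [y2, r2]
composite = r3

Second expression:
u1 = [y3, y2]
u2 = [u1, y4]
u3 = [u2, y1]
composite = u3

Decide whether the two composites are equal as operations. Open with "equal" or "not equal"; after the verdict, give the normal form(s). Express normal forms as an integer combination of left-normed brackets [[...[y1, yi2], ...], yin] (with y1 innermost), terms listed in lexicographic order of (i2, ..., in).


not equal — first -[[[y1, y3], y4], y2], second [[[y1, y2], y3], y4] - [[[y1, y3], y2], y4] - [[[y1, y4], y2], y3] + [[[y1, y4], y3], y2]


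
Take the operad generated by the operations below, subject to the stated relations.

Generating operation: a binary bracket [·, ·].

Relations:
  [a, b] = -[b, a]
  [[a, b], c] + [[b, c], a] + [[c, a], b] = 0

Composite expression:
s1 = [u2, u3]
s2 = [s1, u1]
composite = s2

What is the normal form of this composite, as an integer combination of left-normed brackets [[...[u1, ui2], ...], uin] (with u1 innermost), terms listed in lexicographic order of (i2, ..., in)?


-[[u1, u2], u3] + [[u1, u3], u2]

Expand each bracket as ab - ba; the u1-initial words give the coefficients.
Composite bracket: [[u2, u3], u1]
Full expansion: 4 signed words from ab - ba (2^2 = 4).
Keep just the words that open with u1:
  from u1u2u3, sign -1: term -[[u1, u2], u3]
  from u1u3u2, sign +1: term +[[u1, u3], u2]


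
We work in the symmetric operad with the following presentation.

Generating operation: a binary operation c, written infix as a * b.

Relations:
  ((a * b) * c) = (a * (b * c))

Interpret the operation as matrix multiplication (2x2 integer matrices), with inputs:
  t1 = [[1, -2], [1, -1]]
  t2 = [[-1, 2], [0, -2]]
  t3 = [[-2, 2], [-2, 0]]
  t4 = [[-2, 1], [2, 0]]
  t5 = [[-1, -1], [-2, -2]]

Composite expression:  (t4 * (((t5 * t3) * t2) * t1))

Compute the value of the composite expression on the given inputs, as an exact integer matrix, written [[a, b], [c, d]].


[[0, 0], [16, -8]]

(t5 * t3) = [[4, -2], [8, -4]]
((t5 * t3) * t2) = [[-4, 12], [-8, 24]]
(((t5 * t3) * t2) * t1) = [[8, -4], [16, -8]]
(t4 * (((t5 * t3) * t2) * t1)) = [[0, 0], [16, -8]]


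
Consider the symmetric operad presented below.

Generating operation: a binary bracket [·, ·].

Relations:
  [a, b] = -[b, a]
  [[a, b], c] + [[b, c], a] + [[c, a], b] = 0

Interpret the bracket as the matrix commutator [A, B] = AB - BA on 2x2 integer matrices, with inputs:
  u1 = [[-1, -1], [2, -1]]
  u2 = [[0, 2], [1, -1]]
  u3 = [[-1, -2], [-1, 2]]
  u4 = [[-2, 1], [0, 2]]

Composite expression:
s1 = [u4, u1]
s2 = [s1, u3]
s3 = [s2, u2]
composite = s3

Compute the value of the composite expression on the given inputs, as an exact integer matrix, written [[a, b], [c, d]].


[[44, 44], [-44, -44]]


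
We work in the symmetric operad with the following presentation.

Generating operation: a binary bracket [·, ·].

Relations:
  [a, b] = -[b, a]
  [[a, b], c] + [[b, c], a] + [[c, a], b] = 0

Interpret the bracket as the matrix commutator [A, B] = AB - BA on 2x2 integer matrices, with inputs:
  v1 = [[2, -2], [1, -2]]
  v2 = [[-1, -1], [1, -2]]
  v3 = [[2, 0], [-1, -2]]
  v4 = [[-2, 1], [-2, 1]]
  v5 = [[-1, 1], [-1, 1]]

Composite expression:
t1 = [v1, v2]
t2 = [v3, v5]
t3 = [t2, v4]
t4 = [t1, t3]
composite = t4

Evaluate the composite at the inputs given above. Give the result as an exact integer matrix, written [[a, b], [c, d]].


[[70, -84], [56, -70]]

[v1, v2] = [[-1, -2], [-3, 1]]
[v3, v5] = [[1, 4], [6, -1]]
[[v3, v5], v4] = [[-14, 14], [-14, 14]]
[[v1, v2], [[v3, v5], v4]] = [[70, -84], [56, -70]]


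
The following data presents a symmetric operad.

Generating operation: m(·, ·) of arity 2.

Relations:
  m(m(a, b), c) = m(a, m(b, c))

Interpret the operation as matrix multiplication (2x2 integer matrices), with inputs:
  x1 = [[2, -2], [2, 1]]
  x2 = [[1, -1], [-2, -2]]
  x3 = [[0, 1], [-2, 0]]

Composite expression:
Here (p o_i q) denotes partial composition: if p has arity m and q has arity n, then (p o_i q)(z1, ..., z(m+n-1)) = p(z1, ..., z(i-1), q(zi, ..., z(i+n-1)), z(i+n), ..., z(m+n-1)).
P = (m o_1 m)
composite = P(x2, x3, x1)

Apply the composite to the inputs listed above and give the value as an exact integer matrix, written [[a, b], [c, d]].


m(x2, x3) = [[2, 1], [4, -2]]
m(m(x2, x3), x1) = [[6, -3], [4, -10]]

[[6, -3], [4, -10]]


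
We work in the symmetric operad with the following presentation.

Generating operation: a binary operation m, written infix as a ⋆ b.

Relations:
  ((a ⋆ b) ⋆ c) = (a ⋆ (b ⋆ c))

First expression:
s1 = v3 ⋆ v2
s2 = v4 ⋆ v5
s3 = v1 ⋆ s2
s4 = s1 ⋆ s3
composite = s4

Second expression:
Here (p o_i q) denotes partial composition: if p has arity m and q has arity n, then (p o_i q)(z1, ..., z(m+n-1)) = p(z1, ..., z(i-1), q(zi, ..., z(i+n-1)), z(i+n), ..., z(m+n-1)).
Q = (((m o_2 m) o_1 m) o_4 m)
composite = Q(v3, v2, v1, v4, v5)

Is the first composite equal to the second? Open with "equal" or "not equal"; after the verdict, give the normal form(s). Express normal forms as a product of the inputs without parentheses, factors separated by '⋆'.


equal; the common form is v3 ⋆ v2 ⋆ v1 ⋆ v4 ⋆ v5

The first expression, normalized: v3 ⋆ v2 ⋆ v1 ⋆ v4 ⋆ v5
The second expression, normalized: v3 ⋆ v2 ⋆ v1 ⋆ v4 ⋆ v5
Same normal form: equal.


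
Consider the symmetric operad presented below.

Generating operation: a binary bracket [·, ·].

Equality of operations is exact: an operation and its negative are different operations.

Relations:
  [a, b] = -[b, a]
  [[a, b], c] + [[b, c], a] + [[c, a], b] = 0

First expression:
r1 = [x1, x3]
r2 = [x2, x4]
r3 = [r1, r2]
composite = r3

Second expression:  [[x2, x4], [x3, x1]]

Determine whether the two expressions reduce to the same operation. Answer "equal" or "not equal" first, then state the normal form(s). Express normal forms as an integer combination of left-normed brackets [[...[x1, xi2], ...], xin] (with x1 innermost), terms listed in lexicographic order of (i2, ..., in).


equal; the common form is [[[x1, x3], x2], x4] - [[[x1, x3], x4], x2]


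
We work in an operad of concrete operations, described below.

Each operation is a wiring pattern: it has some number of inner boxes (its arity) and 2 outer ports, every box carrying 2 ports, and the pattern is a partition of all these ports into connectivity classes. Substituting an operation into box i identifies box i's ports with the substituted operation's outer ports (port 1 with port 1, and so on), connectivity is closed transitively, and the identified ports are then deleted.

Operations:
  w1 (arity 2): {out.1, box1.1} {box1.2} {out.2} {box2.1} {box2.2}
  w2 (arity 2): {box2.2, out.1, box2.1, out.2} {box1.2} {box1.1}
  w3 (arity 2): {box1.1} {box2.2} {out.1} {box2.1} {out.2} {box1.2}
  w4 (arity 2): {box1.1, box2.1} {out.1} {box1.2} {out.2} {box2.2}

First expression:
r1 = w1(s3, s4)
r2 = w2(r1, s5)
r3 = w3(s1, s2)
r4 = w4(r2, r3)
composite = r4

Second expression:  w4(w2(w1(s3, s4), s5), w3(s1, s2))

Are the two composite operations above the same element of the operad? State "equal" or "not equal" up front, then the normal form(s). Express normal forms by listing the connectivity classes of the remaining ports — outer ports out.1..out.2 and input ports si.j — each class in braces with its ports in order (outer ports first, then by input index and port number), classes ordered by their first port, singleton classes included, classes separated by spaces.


In normal form, the first expression is {out.1} {out.2} {s1.1} {s1.2} {s2.1} {s2.2} {s3.1} {s3.2} {s4.1} {s4.2} {s5.1, s5.2}
In normal form, the second expression is {out.1} {out.2} {s1.1} {s1.2} {s2.1} {s2.2} {s3.1} {s3.2} {s4.1} {s4.2} {s5.1, s5.2}
The forms coincide; equal.

equal: each reduces to {out.1} {out.2} {s1.1} {s1.2} {s2.1} {s2.2} {s3.1} {s3.2} {s4.1} {s4.2} {s5.1, s5.2}


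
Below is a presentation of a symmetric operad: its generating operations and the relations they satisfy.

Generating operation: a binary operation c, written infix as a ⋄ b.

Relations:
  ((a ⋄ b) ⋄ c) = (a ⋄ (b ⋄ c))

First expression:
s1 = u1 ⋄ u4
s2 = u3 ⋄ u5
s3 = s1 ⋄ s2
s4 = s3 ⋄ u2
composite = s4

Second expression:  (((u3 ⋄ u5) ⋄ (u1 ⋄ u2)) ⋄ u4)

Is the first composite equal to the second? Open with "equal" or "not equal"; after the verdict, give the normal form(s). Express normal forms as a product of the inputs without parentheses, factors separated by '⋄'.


The first expression reduces to u1 ⋄ u4 ⋄ u3 ⋄ u5 ⋄ u2
The second expression reduces to u3 ⋄ u5 ⋄ u1 ⋄ u2 ⋄ u4
Distinct normal forms: not equal.

not equal; the first gives u1 ⋄ u4 ⋄ u3 ⋄ u5 ⋄ u2 and the second u3 ⋄ u5 ⋄ u1 ⋄ u2 ⋄ u4


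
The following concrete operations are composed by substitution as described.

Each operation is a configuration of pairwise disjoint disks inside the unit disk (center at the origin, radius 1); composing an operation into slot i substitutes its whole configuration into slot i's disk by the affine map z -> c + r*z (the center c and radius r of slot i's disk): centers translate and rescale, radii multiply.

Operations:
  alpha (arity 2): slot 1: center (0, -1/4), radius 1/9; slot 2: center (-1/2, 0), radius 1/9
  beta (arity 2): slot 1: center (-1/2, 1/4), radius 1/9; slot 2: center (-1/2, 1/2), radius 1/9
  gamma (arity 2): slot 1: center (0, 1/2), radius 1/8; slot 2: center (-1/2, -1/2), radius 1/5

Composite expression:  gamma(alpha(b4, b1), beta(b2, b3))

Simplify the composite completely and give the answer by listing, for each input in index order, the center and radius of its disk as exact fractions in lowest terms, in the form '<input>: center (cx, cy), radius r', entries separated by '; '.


Follow each b-input down from gamma: c' goes to c + r*c', radius to r*r'.
for b4, the 2-step affine chain lands on center (0, 15/32), radius 1/72
for b1, the 2-step affine chain lands on center (-1/16, 1/2), radius 1/72
for b2, the 2-step affine chain lands on center (-3/5, -9/20), radius 1/45
for b3, the 2-step affine chain lands on center (-3/5, -2/5), radius 1/45

b1: center (-1/16, 1/2), radius 1/72; b2: center (-3/5, -9/20), radius 1/45; b3: center (-3/5, -2/5), radius 1/45; b4: center (0, 15/32), radius 1/72


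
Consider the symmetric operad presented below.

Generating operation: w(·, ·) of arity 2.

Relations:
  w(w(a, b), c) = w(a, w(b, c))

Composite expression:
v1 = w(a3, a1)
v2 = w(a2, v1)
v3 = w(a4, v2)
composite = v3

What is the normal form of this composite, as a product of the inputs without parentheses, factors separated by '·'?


a4 · a2 · a3 · a1

Key point: w is associative — brackets drop, the a-order remains.
w(a3, a1) spells out as a3 · a1
w(a2, w(a3, a1)) spells out as a2 · a3 · a1
w(a4, w(a2, w(a3, a1))) spells out as a4 · a2 · a3 · a1


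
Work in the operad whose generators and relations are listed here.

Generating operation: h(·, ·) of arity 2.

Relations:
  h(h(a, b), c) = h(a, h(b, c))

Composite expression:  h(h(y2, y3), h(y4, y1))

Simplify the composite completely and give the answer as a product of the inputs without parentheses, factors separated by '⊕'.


Under associativity of h, the answer is the y's in reading order.
h(y2, y3) linearizes to y2 ⊕ y3
h(y4, y1) linearizes to y4 ⊕ y1
h(h(y2, y3), h(y4, y1)) linearizes to y2 ⊕ y3 ⊕ y4 ⊕ y1

y2 ⊕ y3 ⊕ y4 ⊕ y1


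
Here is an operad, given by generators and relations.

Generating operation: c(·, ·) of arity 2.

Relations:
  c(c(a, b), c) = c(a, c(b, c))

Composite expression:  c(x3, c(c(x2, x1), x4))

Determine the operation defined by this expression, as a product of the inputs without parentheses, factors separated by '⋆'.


x3 ⋆ x2 ⋆ x1 ⋆ x4

All parenthesizations of c agree; list the x-inputs left to right.
c(x2, x1) reduces to x2 ⋆ x1
c(c(x2, x1), x4) reduces to x2 ⋆ x1 ⋆ x4
c(x3, c(c(x2, x1), x4)) reduces to x3 ⋆ x2 ⋆ x1 ⋆ x4


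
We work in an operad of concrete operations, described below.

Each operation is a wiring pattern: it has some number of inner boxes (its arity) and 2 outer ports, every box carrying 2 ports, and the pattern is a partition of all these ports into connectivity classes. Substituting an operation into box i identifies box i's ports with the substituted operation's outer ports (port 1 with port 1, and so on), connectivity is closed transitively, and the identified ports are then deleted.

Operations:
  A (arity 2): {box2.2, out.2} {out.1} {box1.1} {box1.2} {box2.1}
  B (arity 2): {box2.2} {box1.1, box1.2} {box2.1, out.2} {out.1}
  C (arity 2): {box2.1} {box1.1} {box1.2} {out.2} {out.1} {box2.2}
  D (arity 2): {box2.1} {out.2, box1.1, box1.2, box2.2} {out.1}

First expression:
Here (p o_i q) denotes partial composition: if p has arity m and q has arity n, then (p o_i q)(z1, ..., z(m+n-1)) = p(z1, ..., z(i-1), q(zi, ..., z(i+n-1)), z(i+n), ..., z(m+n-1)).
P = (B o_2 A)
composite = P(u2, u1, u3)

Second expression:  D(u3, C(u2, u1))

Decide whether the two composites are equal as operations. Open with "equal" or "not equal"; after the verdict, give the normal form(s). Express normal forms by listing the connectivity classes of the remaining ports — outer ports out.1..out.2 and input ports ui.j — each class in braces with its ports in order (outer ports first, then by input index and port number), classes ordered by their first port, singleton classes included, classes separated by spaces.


not equal; the first gives {out.1} {out.2} {u1.1} {u1.2} {u2.1, u2.2} {u3.1} {u3.2} and the second {out.1} {out.2, u3.1, u3.2} {u1.1} {u1.2} {u2.1} {u2.2}

The first composite normalizes to {out.1} {out.2} {u1.1} {u1.2} {u2.1, u2.2} {u3.1} {u3.2}
The second composite normalizes to {out.1} {out.2, u3.1, u3.2} {u1.1} {u1.2} {u2.1} {u2.2}
They disagree, so not equal.


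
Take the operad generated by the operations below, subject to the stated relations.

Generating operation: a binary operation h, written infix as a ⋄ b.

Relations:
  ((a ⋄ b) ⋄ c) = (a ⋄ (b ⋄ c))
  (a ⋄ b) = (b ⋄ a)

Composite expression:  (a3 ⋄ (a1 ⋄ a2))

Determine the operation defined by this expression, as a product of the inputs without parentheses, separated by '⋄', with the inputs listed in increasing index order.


a1 ⋄ a2 ⋄ a3


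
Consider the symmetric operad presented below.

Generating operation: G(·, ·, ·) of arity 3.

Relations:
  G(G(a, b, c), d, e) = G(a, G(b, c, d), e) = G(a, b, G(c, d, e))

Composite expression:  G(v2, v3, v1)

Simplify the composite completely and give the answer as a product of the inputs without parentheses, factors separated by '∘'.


v2 ∘ v3 ∘ v1

Every regrouping of G is equal, so read the v-inputs in written order.
G(v2, v3, v1) unparenthesizes to v2 ∘ v3 ∘ v1


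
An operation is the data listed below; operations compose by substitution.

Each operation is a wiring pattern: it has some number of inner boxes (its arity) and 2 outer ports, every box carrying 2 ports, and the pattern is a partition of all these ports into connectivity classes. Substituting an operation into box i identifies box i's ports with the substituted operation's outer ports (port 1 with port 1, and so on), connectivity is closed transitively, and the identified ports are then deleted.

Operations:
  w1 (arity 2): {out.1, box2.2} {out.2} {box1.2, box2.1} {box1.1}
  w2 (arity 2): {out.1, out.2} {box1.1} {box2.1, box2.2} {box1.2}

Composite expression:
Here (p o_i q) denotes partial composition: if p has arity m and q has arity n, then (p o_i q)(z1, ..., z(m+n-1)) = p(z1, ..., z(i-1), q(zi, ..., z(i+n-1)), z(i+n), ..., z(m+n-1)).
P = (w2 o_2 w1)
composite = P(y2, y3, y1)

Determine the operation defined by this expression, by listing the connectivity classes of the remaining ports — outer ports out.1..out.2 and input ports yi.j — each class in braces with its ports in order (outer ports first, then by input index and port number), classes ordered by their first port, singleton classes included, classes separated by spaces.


{out.1, out.2} {y1.1, y3.2} {y1.2} {y2.1} {y2.2} {y3.1}

Reachability decides: close wires over w2-identified ports.
w1 over (y3, y1) gives {out.1, y1.2} {out.2} {y1.1, y3.2} {y3.1}, out.j being that stage's outer ports
w2 over (y2, y3, y1) gives {out.1, out.2} {y1.1, y3.2} {y1.2} {y2.1} {y2.2} {y3.1}, out.j being that stage's outer ports


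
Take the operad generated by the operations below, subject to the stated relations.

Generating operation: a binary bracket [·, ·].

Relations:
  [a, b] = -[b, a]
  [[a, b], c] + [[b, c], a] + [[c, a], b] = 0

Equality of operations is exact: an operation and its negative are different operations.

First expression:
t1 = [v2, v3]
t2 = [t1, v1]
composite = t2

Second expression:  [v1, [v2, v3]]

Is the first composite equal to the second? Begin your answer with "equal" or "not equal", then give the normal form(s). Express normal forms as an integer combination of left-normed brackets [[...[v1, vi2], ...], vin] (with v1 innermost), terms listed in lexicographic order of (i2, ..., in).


The first expression reduces to -[[v1, v2], v3] + [[v1, v3], v2]
The second expression reduces to [[v1, v2], v3] - [[v1, v3], v2]
Different reductions; not equal.

not equal; first: -[[v1, v2], v3] + [[v1, v3], v2]; second: [[v1, v2], v3] - [[v1, v3], v2]


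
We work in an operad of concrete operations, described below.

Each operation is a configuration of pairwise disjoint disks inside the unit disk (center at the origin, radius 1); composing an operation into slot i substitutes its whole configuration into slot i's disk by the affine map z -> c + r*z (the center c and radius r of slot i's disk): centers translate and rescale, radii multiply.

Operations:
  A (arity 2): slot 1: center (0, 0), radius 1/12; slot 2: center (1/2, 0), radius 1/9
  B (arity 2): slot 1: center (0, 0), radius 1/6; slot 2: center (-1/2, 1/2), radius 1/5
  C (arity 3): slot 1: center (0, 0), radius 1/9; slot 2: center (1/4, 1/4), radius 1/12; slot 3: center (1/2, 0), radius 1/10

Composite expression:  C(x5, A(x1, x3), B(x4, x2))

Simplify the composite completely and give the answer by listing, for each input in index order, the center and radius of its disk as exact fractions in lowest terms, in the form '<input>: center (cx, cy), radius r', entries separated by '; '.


x1: center (1/4, 1/4), radius 1/144; x2: center (9/20, 1/20), radius 1/50; x3: center (7/24, 1/4), radius 1/108; x4: center (1/2, 0), radius 1/60; x5: center (0, 0), radius 1/9

Each x-disk chains the slot maps above it in C; radii multiply.
tracing x5 down its 1-map path: center (0, 0), radius 1/9
tracing x1 down its 2-map path: center (1/4, 1/4), radius 1/144
tracing x3 down its 2-map path: center (7/24, 1/4), radius 1/108
tracing x4 down its 2-map path: center (1/2, 0), radius 1/60
tracing x2 down its 2-map path: center (9/20, 1/20), radius 1/50


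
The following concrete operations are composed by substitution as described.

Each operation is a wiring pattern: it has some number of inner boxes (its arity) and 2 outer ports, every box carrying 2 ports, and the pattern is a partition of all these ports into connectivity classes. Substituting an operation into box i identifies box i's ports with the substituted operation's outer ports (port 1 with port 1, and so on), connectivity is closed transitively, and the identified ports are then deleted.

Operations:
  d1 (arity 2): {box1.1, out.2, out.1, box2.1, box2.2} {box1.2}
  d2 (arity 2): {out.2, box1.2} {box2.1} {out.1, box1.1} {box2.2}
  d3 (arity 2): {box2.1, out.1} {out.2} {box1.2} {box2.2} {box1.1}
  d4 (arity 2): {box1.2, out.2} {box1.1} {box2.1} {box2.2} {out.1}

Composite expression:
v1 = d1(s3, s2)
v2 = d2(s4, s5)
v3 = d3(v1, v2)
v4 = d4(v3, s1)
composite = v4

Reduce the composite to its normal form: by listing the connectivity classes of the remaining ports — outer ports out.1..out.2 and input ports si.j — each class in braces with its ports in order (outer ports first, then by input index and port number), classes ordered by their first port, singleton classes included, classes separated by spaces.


Reachability decides: close wires over d4-identified ports.
d1 over (s3, s2) gives {out.1, out.2, s2.1, s2.2, s3.1} {s3.2}, out.j being that stage's outer ports
d2 over (s4, s5) gives {out.1, s4.1} {out.2, s4.2} {s5.1} {s5.2}, out.j being that stage's outer ports
d3 over (s3, s2, s4, s5) gives {out.1, s4.1} {out.2} {s2.1, s2.2, s3.1} {s3.2} {s4.2} {s5.1} {s5.2}, out.j being that stage's outer ports
d4 over (s3, s2, s4, s5, s1) gives {out.1} {out.2} {s1.1} {s1.2} {s2.1, s2.2, s3.1} {s3.2} {s4.1} {s4.2} {s5.1} {s5.2}, out.j being that stage's outer ports

{out.1} {out.2} {s1.1} {s1.2} {s2.1, s2.2, s3.1} {s3.2} {s4.1} {s4.2} {s5.1} {s5.2}


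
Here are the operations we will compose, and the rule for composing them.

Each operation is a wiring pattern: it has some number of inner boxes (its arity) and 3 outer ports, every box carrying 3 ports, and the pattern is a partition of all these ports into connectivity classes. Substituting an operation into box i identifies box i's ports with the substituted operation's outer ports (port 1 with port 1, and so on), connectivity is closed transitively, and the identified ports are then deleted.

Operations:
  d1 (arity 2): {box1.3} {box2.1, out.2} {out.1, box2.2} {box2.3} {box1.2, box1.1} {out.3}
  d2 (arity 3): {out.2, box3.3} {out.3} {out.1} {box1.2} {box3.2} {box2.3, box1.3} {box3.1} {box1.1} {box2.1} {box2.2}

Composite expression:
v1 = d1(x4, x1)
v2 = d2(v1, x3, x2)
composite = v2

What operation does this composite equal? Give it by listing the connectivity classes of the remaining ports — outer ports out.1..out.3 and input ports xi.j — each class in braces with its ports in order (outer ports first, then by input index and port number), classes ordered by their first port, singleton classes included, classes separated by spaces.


Substituting into d2 glues patterns; closure does the rest.
composing d1 on (x4, x1), with out.j its own outer ports: {out.1, x1.2} {out.2, x1.1} {out.3} {x1.3} {x4.1, x4.2} {x4.3}
composing d2 on (x4, x1, x3, x2), with out.j its own outer ports: {out.1} {out.2, x2.3} {out.3} {x1.1} {x1.2} {x1.3} {x2.1} {x2.2} {x3.1} {x3.2} {x3.3} {x4.1, x4.2} {x4.3}

{out.1} {out.2, x2.3} {out.3} {x1.1} {x1.2} {x1.3} {x2.1} {x2.2} {x3.1} {x3.2} {x3.3} {x4.1, x4.2} {x4.3}


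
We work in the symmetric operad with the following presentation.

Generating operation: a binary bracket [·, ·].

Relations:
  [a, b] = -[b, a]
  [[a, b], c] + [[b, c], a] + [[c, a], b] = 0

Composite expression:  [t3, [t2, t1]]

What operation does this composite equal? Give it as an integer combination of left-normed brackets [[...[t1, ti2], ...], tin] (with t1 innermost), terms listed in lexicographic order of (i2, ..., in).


[[t1, t2], t3]

In the tensor algebra, words opening t1 carry the t1-anchored form.
Composite bracket: [t3, [t2, t1]]
Expanding via [a, b] = ab - ba: 4 signed words (2^2 = 4).
Collect the words opening with t1:
  word t1t2t3 has sign +1, contributing +[[t1, t2], t3]


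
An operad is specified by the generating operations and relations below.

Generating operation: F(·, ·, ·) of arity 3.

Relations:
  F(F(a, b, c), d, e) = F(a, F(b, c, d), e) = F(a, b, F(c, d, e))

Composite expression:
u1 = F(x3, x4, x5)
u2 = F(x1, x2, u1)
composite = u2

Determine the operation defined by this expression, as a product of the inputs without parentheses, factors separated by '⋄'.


All parenthesizations of F agree; list the x-inputs left to right.
F(x3, x4, x5) reduces to x3 ⋄ x4 ⋄ x5
F(x1, x2, F(x3, x4, x5)) reduces to x1 ⋄ x2 ⋄ x3 ⋄ x4 ⋄ x5

x1 ⋄ x2 ⋄ x3 ⋄ x4 ⋄ x5


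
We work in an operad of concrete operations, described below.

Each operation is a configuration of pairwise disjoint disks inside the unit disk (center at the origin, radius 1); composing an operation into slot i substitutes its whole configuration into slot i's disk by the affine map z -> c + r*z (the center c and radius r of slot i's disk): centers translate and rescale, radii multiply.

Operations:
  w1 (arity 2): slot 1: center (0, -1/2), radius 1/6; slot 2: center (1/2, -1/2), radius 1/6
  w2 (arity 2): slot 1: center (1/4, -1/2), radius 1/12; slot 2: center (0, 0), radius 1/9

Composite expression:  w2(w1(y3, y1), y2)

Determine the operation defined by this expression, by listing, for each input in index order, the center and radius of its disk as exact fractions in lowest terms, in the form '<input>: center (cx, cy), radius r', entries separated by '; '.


y1: center (7/24, -13/24), radius 1/72; y2: center (0, 0), radius 1/9; y3: center (1/4, -13/24), radius 1/72

Below w2, radii multiply path by path; the y-disk centers shift.
tracing y3 down its 2-map path: center (1/4, -13/24), radius 1/72
tracing y1 down its 2-map path: center (7/24, -13/24), radius 1/72
tracing y2 down its 1-map path: center (0, 0), radius 1/9


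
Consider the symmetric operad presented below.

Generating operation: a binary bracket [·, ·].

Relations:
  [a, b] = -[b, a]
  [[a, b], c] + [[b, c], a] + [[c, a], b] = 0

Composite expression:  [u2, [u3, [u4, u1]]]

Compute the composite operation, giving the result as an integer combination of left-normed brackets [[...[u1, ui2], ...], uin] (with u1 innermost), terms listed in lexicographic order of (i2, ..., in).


-[[[u1, u4], u3], u2]

A multilinear Lie element is pinned by u1-initial words (u1 innermost).
Composite bracket: [u2, [u3, [u4, u1]]]
The bracket unfolds into 8 signed words via [a, b] = ab - ba (2^3 = 8).
Keep just the words that open with u1:
  word u1u4u3u2 has sign -1, contributing -[[[u1, u4], u3], u2]


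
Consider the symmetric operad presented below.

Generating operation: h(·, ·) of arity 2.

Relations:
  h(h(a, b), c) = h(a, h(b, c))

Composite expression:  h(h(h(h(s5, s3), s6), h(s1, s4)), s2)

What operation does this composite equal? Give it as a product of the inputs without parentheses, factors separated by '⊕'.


s5 ⊕ s3 ⊕ s6 ⊕ s1 ⊕ s4 ⊕ s2

Every regrouping of h is equal, so read the s-inputs in written order.
h(s5, s3) collapses to s5 ⊕ s3
h(h(s5, s3), s6) collapses to s5 ⊕ s3 ⊕ s6
h(s1, s4) collapses to s1 ⊕ s4
h(h(h(s5, s3), s6), h(s1, s4)) collapses to s5 ⊕ s3 ⊕ s6 ⊕ s1 ⊕ s4
h(h(h(h(s5, s3), s6), h(s1, s4)), s2) collapses to s5 ⊕ s3 ⊕ s6 ⊕ s1 ⊕ s4 ⊕ s2


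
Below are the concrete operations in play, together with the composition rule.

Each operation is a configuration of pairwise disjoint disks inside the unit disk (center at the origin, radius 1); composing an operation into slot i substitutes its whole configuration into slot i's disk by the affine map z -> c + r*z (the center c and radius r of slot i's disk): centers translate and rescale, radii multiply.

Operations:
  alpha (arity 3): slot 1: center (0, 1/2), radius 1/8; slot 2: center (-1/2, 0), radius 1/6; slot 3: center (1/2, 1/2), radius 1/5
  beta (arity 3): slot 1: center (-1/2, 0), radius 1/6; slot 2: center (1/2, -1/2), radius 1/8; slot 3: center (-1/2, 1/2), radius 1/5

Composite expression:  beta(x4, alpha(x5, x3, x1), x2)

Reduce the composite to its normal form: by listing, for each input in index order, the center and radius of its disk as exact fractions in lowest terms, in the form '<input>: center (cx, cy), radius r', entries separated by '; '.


Follow each x-input down from beta: c' goes to c + r*c', radius to r*r'.
tracing x4 down its 1-map path: center (-1/2, 0), radius 1/6
tracing x5 down its 2-map path: center (1/2, -7/16), radius 1/64
tracing x3 down its 2-map path: center (7/16, -1/2), radius 1/48
tracing x1 down its 2-map path: center (9/16, -7/16), radius 1/40
tracing x2 down its 1-map path: center (-1/2, 1/2), radius 1/5

x1: center (9/16, -7/16), radius 1/40; x2: center (-1/2, 1/2), radius 1/5; x3: center (7/16, -1/2), radius 1/48; x4: center (-1/2, 0), radius 1/6; x5: center (1/2, -7/16), radius 1/64


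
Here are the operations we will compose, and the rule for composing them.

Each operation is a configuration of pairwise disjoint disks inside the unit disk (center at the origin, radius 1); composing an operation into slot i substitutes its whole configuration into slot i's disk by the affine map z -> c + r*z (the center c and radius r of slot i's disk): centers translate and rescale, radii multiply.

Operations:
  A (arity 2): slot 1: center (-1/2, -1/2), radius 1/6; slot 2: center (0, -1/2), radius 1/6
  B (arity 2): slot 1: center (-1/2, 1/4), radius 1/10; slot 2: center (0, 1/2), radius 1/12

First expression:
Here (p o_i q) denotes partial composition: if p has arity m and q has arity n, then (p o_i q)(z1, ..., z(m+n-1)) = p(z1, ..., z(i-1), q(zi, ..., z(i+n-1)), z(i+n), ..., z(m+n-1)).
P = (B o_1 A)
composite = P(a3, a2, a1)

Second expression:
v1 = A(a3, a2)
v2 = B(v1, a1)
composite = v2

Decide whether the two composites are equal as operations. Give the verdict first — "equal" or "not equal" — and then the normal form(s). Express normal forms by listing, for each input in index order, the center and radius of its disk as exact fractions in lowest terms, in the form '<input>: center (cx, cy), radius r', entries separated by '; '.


equal; both compose to a1: center (0, 1/2), radius 1/12; a2: center (-1/2, 1/5), radius 1/60; a3: center (-11/20, 1/5), radius 1/60


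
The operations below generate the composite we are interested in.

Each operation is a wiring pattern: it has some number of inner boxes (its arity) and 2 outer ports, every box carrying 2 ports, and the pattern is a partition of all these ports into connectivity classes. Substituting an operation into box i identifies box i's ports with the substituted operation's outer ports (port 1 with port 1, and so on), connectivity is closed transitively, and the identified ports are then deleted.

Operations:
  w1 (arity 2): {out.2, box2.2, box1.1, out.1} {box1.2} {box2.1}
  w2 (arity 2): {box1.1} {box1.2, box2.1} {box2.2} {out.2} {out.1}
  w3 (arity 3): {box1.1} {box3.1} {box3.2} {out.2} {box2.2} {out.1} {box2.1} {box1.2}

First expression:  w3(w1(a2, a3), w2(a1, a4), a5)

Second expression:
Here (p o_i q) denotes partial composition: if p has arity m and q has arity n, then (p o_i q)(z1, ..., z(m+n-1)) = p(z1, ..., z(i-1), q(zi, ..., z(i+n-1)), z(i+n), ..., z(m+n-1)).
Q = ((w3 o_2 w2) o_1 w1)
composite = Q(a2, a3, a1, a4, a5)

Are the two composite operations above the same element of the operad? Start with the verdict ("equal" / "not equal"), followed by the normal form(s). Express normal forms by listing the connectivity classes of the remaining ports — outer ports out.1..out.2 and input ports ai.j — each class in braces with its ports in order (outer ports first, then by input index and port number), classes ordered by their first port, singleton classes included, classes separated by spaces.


equal: each reduces to {out.1} {out.2} {a1.1} {a1.2, a4.1} {a2.1, a3.2} {a2.2} {a3.1} {a4.2} {a5.1} {a5.2}

The first composite normalizes to {out.1} {out.2} {a1.1} {a1.2, a4.1} {a2.1, a3.2} {a2.2} {a3.1} {a4.2} {a5.1} {a5.2}
The second composite normalizes to {out.1} {out.2} {a1.1} {a1.2, a4.1} {a2.1, a3.2} {a2.2} {a3.1} {a4.2} {a5.1} {a5.2}
The normal forms match — equal.
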